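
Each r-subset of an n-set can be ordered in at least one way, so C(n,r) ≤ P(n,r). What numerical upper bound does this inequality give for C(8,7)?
40,320

Explanation: P(8,7) = 8·7·6·5·4·3·2 = 40,320, so C(8,7) ≤ 40,320. (The bound is loose by a factor of 7! = 5,040: C(8,7) = 40,320/5,040 = 8.)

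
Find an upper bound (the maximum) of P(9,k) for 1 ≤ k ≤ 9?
362,880

Explanation: P(9,k) increases in k, so maximum at k = 9: 9! = 362,880.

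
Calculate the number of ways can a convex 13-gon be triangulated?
Using the Catalan number formula: C_n = C(2n, n) / (n+1)
C_11 = C(22, 11) / (11+1)
     = 705432 / 12
     = 58,786

Answer: 58,786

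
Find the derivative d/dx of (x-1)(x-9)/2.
(2x - 10)/2

d/dx[(x-1)(x-9)] = (x-9) + (x-1) = 2x - 10. Dividing by 2 gives (2x - 10)/2.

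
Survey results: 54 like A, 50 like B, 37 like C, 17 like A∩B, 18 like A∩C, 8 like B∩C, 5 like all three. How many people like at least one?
103

Working:
|A∪B∪C| = 54+50+37-17-18-8+5 = 103.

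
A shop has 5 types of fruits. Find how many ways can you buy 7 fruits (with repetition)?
330

Stars and bars: C(7+5-1, 7) = C(11, 7) = 330.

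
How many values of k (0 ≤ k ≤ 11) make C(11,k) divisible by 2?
4

Solution: Checking C(11,k) mod 2 for k = 0..11: divisible at k = 4, 5, 6, 7. That's 4 values.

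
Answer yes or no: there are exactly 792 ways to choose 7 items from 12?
C(12,7) = 792.
Final answer: Yes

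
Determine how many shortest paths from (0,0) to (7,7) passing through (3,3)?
1,400

To (3,3): C(6,3)=20. From there: C(8,4)=70. Total: 1,400.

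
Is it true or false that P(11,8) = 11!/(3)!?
True
Permutation formula P(n,k) = n!/(n-k)!: 11!/3! = 39,916,800/6 = 6,652,800 = P(11,8). The statement holds.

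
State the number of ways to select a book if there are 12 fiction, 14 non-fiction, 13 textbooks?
By the addition principle: 12 + 14 + 13 = 39.

Answer: 39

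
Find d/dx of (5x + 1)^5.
25(5x + 1)^4

Explanation: Chain rule: 5(5x+1)^{4} × 5 = 25(5x+1)^{4}.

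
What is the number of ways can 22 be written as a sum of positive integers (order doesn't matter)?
1,002

Reasoning: Pentagonal recurrence p(n) = p(n−1) + p(n−2) − p(n−5) − p(n−7) + …: p(22) = p(21) + p(20) − p(17) − p(15) + p(10) + p(7) − p(0) = 792 + 627 − 297 − 176 + 42 + 15 − 1 = 1,002.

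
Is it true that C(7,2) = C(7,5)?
Symmetry C(n,k) = C(n,n-k): C(7,2) = 21 and C(7,5) = 21. Both sides agree, so the statement holds.

Answer: True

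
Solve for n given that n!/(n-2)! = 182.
14
n!/(n-2)! = n×(n-1), a product of 2 consecutive integers ≈ (n−0.5)^2. 182^(1/2) + 0.5 ≈ 14.0; check n = 14: 14×13 = 182 ✓. So n = 14.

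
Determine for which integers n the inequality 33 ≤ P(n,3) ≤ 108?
5

Working:
P(4,3)=24; P(5,3)=60; P(6,3)=120. So valid n = 5.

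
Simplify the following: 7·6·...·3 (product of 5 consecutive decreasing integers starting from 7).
This is P(7,5) = 7!/(2)! = 2,520.
Final answer: 2,520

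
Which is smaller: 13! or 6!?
6!

Working:
13!=6,227,020,800, 6!=720. 13! > 6!.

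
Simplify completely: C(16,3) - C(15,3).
C(16,3) - C(15,3) = C(15,2) = 105.
Final answer: 105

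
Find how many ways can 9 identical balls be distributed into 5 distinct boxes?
715

Solution: C(9+5-1, 5-1) = C(13, 4) = 715.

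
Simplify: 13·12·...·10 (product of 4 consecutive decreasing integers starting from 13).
This is P(13,4) = 13!/(9)! = 17,160.
Final answer: 17,160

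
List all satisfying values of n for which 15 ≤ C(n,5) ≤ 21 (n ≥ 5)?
7

Working:
C(6,5)=6; C(7,5)=21; C(8,5)=56. So valid n = 7.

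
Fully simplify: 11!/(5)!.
332,640
This equals 11×10×...×6 = 332,640.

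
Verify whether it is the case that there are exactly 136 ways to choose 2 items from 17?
C(17,2) = 136.

Answer: True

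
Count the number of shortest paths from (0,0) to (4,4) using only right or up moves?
Choose 4 rights from 8 moves: C(8,4) = 70.

Answer: 70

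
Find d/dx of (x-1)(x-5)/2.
d/dx[(x-1)(x-5)] = (x-5) + (x-1) = 2x - 6. Dividing by 2 gives (2x - 6)/2.
Final answer: (2x - 6)/2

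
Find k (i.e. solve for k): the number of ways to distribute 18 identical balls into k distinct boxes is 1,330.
4
Stars and bars: the count is C(18+k−1, k−1), increasing in k. k=2: C(19,1) = 19, k=3: C(20,2) = 190, k=4: C(21,3) = 1,330 ✓. So k = 4.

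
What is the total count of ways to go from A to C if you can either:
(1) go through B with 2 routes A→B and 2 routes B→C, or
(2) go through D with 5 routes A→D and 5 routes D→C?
29

Working:
Route via B: 2×2=4. Route via D: 5×5=25. Total: 29.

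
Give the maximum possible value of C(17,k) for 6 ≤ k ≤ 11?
24,310

C(17,k) is maximised at the centre of the row: C(17,8) = 24,310.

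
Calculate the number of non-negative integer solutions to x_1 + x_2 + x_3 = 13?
105

Reasoning: C(13+3-1, 3-1) = 105.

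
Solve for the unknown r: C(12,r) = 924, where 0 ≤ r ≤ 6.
6

Solution: C(12,r) is increasing for 0 ≤ r ≤ 6. Stepping up (C(12,r+1) = C(12,r)·(12−r)/(r+1)): C(12,1) = 12, C(12,2) = 66, C(12,3) = 220, C(12,4) = 495, C(12,5) = 792, C(12,6) = 924 ✓. So r = 6.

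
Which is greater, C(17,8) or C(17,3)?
C(17,8)=24,310, C(17,3)=680.
Final answer: C(17,8)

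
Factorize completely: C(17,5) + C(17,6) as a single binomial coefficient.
By Pascal's identity: C(17,5) + C(17,6) = C(18,6) = 18,564.
Final answer: C(18,6)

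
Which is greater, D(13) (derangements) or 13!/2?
13!/2

Reasoning: D(13) = (13-1)·[D(12) + D(11)] = 12·[176,214,841 + 14,684,570] = 2,290,792,932; 13!/2 = 6,227,020,800/2 = 3,113,510,400.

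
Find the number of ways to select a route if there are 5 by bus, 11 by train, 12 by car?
28
By the addition principle: 5 + 11 + 12 = 28.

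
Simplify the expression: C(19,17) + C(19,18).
190

By Pascal's identity: C(20,18) = 190.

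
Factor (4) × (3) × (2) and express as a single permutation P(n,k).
P(4,3) = 4!/(1)!

Solution: Product of 3 consecutive descending integers starting at 4: P(4,3) = 4!/1! = 24.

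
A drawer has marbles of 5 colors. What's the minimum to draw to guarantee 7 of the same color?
31

Explanation: Worst case: 6 of each = 30. One more: 31.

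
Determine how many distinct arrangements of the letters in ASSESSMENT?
75,600

Working:
Word has 10 letters (A=1, S=4, E=2, M=1, N=1, T=1). Arrangements: 10!/Π(k!) = 75,600.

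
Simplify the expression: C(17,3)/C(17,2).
5

Reasoning: C(n,k+1)/C(n,k) = (n−k)/(k+1). Here (17−2)/(2+1) = 15/3 = 5.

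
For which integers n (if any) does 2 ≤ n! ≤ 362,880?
2, 3, 4, 5, 6, 7, 8, 9

Explanation: n! is strictly increasing; 2! = 2 and 9! = 362,880, so valid n = 2, 3, 4, 5, 6, 7, 8, 9.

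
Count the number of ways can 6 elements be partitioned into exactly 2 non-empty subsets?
31

Solution: This equals S(6,2), the Stirling number of the 2nd kind.
Using the Stirling recurrence: S(n,k) = k·S(n-1,k) + S(n-1,k-1)
S(6,2) = 2·S(5,2) + S(5,1)
         = 2·15 + 1
         = 30 + 1
         = 31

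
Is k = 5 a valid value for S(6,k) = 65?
No

S(6,5) = 5·S(5,5) + S(5,4) = 5·1 + 10 = 15, which does not equal 65.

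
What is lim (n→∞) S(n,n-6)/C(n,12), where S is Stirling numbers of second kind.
10395

Working:
The leading term of S(n,n-6) as a polynomial in n is (11)!!·C(n,12), so the ratio → (11)!! = 10395.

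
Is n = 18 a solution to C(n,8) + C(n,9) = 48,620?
No

Explanation: C(18,8) + C(18,9) = 43,758 + 48,620 = 92,378, which does not equal 48,620.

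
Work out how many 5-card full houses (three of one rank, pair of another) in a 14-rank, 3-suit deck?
546
Triple rank: 14. Triple suits: C(3,3)=1. Pair rank: 13. Pair suits: C(3,2)=3. Total: 546.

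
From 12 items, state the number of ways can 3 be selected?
220
C(12,3) = 12! / (3! × (12-3)!)
         = 12! / (3! × 9!)
         = 220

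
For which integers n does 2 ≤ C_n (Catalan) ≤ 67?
2, 3, 4, 5
C_1=1; C_2=2; C_3=5; C_4=14; C_5=42; C_6=132. So valid n = 2, 3, 4, 5.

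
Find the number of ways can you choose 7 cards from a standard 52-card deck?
C(52,7) = 133,784,560.

Answer: 133,784,560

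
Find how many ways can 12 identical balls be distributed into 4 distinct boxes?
455

Solution: C(12+4-1, 4-1) = C(15, 3) = 455.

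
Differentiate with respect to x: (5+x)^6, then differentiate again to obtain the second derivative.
First derivative: 6(5+x)^{5}. Second derivative: 6·5·(5+x)^{4} = 30(5+x)^{4}.
Final answer: 30(5+x)^4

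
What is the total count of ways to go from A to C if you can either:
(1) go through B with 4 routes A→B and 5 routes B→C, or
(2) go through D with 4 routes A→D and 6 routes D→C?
44

Route via B: 4×5=20. Route via D: 4×6=24. Total: 44.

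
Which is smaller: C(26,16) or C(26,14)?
C(26,16)=5,311,735, C(26,14)=9,657,700.

Answer: C(26,16)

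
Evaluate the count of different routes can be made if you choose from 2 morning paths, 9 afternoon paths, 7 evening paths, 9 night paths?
1,134

Explanation: By the multiplication principle: 2 × 9 × 7 × 9 = 1,134.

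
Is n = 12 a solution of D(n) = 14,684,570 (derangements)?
No

Working:
D(12) = (12-1)·[D(11) + D(10)] = 11·[14,684,570 + 1,334,961] = 176,214,841, which does not equal 14,684,570.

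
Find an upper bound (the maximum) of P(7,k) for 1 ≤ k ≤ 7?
5,040

Working:
P(7,k) increases in k, so maximum at k = 7: 7! = 5,040.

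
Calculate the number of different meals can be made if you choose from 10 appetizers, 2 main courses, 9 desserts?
By the multiplication principle: 10 × 2 × 9 = 180.
Final answer: 180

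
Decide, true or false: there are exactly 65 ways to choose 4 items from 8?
False

Explanation: C(8,4) = 70 ≠ 65.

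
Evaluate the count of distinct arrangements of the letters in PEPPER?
60
Word has 6 letters (P=3, E=2, R=1). Arrangements: 6!/Π(k!) = 60.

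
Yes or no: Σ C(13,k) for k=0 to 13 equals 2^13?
Yes

Reasoning: Binomial theorem: Σ C(13,k) = (1+1)^13 = 2^13 = 8,192; RHS 2^13 = 8,192.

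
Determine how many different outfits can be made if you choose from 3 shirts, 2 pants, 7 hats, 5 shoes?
210
By the multiplication principle: 3 × 2 × 7 × 5 = 210.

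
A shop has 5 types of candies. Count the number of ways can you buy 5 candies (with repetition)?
Stars and bars: C(5+5-1, 5) = C(9, 5) = 126.

Answer: 126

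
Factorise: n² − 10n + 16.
(n − 2)(n − 8)

Working:
Seek roots whose sum is 10 and product is 16: (2, 8). So n² − 10n + 16 = (n − 2)(n − 8).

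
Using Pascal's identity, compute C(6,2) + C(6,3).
35

Working:
C(6,2) + C(6,3) = C(7,3) = 35.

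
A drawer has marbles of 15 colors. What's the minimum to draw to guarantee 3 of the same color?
31

Explanation: Worst case: 2 of each = 30. One more: 31.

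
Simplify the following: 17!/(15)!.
272
This equals 17×16 = 272.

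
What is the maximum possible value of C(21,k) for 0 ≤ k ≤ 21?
352,716

Explanation: Maximum at k = 10 or k = 11: C(21,10) = 352,716.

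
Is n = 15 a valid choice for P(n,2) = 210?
Yes

Explanation: P(15,2) = 15·14 = 210, which equals 210.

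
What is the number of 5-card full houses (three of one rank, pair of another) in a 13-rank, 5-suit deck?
15,600

Working:
Triple rank: 13. Triple suits: C(5,3)=10. Pair rank: 12. Pair suits: C(5,2)=10. Total: 15,600.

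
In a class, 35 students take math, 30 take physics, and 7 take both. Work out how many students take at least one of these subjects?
58

Explanation: |A∪B| = |A|+|B|-|A∩B| = 35+30-7 = 58.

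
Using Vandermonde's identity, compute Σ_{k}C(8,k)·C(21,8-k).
= C(8+21,8) = C(29,8) = 4,292,145.
Final answer: 4,292,145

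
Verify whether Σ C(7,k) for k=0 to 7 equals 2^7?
True

Reasoning: Binomial theorem: Σ C(7,k) = (1+1)^7 = 2^7 = 128; RHS 2^7 = 128.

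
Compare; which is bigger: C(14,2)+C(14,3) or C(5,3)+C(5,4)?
C(14,2)+C(14,3)
First=455, Second=15.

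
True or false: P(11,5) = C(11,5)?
False

Solution: P(11,5) = 55,440 and C(11,5) = 462; P(n,r) = r! × C(n,r) so P > C whenever r ≥ 2.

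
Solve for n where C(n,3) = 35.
7

Reasoning: C(n,3) = n(n−1)(n−2)/3! is increasing in n, and n(n−1)(n−2) = 3!·35 = 210 ≈ (n−1)^3 gives n ≈ 6.9. Check: C(5,3) = 10, C(6,3) = 20, C(7,3) = 35 ✓. So n = 7.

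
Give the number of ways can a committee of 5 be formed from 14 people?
C(14,5) = 14! / (5! × (14-5)!)
         = 14! / (5! × 9!)
         = 2,002
Final answer: 2,002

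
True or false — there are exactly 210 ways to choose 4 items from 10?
C(10,4) = 210.
Final answer: True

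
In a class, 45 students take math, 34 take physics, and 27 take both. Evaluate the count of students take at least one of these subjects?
|A∪B| = |A|+|B|-|A∩B| = 45+34-27 = 52.
Final answer: 52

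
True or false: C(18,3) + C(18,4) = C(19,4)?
Pascal's identity C(n,k) + C(n,k+1) = C(n+1,k+1): 816 + 3,060 = 3,876 = C(19,4).

Answer: True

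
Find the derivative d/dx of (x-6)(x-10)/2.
(2x - 16)/2
d/dx[(x-6)(x-10)] = (x-10) + (x-6) = 2x - 16. Dividing by 2 gives (2x - 16)/2.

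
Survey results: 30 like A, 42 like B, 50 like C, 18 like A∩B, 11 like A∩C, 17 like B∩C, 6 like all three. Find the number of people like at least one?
82

Explanation: |A∪B∪C| = 30+42+50-18-11-17+6 = 82.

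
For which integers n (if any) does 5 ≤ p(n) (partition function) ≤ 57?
4, 5, 6, 7, 8, 9, 10, 11

Tabulating p(n) via p(n) = p(n−1) + p(n−2) − p(n−5) − p(n−7) + …: p(3)=3; p(4)=5; p(5)=7; p(6)=11; p(7)=15; p(8)=22; p(9)=30; p(10)=42; p(11)=56; p(12)=77. So valid n = 4, 5, 6, 7, 8, 9, 10, 11.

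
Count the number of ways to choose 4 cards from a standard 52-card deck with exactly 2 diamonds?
57,798

Reasoning: 13 diamonds and 39 non-diamonds: C(13,2) × C(39,2) = 78 × 741 = 57,798.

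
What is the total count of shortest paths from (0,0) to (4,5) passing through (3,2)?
40
To (3,2): C(5,3)=10. From there: C(4,1)=4. Total: 40.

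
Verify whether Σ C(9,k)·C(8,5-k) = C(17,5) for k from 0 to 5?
True

Explanation: Vandermonde's identity gives C(17,5) = 6,188; RHS C(17,5) = 6,188.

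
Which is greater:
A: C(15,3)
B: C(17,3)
B

Working:
A=C(15,3)=455, B=C(17,3)=680.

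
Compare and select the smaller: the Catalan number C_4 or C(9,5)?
C_4

Reasoning: C_4 = C(8,4)/(4+1) = 70/5 = 14; C(9,5) = 126.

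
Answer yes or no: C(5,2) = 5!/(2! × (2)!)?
The correct denominator is 2!×3!, giving C(5,2) = 10; the stated RHS is 5!/(2!×2!) = 30 ≠ 10, so the statement does not hold.
Final answer: No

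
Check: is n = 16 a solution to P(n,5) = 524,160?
Yes
P(16,5) = 16·15·14·13·12 = 524,160, which equals 524,160.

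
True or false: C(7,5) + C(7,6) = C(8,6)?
True

Solution: Pascal's identity: LHS = 21 + 7 = 28; RHS = C(8,6) = 28. Both sides agree, so the statement holds.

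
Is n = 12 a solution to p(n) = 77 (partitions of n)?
Pentagonal recurrence p(n) = p(n−1) + p(n−2) − p(n−5) − p(n−7) + …: p(12) = p(11) + p(10) − p(7) − p(5) + p(0) = 56 + 42 − 15 − 7 + 1 = 77, which equals 77.
Final answer: Yes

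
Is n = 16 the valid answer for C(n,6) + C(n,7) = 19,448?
Yes
C(16,6) + C(16,7) = 8,008 + 11,440 = 19,448, which equals 19,448.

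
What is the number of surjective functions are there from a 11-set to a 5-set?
29,607,600

Onto functions = 5! × S(11,5)
First compute S(11,5) via recurrence:
Using the Stirling recurrence: S(n,k) = k·S(n-1,k) + S(n-1,k-1)
S(11,5) = 5·S(10,5) + S(10,4)
         = 5·42525 + 34105
         = 212625 + 34105
         = 246,730
Then: 120 × 246730 = 29,607,600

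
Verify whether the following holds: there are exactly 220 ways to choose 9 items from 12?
C(12,9) = 220.

Answer: True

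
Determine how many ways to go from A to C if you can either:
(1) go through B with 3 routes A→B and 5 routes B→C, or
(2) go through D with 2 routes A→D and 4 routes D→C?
Route via B: 3×5=15. Route via D: 2×4=8. Total: 23.
Final answer: 23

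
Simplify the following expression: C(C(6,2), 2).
105

C(6,2) = 15, then C(15, 2) = 105.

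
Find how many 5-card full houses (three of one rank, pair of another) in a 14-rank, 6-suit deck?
54,600

Reasoning: Triple rank: 14. Triple suits: C(6,3)=20. Pair rank: 13. Pair suits: C(6,2)=15. Total: 54,600.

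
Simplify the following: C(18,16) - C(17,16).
C(18,16) - C(17,16) = C(17,15) = 136.

Answer: 136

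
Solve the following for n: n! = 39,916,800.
11

n! is strictly increasing. 9! = 362,880, 10! = 3,628,800, 11! = 39,916,800 ✓. So n = 11.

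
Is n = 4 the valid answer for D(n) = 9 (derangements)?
D(4) = (4-1)·[D(3) + D(2)] = 3·[2 + 1] = 9, which equals 9.

Answer: Yes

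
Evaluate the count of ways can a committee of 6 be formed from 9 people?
84
C(9,6) = 9! / (6! × (9-6)!)
         = 9! / (6! × 3!)
         = 84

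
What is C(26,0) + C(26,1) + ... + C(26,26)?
67,108,864

Solution: Sum of binomial coefficients = 2^26 = 67,108,864.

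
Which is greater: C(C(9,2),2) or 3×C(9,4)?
C(C(9,2),2)=630, 3×C(9,4)=378.
Final answer: C(C(9,2),2)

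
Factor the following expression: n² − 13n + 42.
(n − 6)(n − 7)

Explanation: Seek roots whose sum is 13 and product is 42: (6, 7). So n² − 13n + 42 = (n − 6)(n − 7).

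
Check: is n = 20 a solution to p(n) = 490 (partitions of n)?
No

Explanation: Pentagonal recurrence p(n) = p(n−1) + p(n−2) − p(n−5) − p(n−7) + …: p(20) = p(19) + p(18) − p(15) − p(13) + p(8) + p(5) = 490 + 385 − 176 − 101 + 22 + 7 = 627, which does not equal 490.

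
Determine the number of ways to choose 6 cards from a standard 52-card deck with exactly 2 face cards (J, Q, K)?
6,031,740
12 face cards and 40 non-face cards: C(12,2) × C(40,4) = 66 × 91,390 = 6,031,740.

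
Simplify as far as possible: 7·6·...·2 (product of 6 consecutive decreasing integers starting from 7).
5,040

Working:
This is P(7,6) = 7!/(1)! = 5,040.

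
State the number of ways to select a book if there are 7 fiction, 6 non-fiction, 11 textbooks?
24

By the addition principle: 7 + 6 + 11 = 24.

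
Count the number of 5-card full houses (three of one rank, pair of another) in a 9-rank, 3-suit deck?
Triple rank: 9. Triple suits: C(3,3)=1. Pair rank: 8. Pair suits: C(3,2)=3. Total: 216.
Final answer: 216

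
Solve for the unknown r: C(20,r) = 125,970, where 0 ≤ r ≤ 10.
8
C(20,r) is increasing for 0 ≤ r ≤ 10. Stepping up (C(20,r+1) = C(20,r)·(20−r)/(r+1)): C(20,1) = 20, C(20,2) = 190, C(20,3) = 1,140, C(20,4) = 4,845, C(20,5) = 15,504, C(20,6) = 38,760, C(20,7) = 77,520, C(20,8) = 125,970 ✓. So r = 8.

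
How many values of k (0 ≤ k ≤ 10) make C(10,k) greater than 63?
Row 10 is unimodal and symmetric about k=10/2. C(10,2)=45 ≤ 63; C(10,3)=120 > 63; by symmetry C(10,k) > 63 for k = 3..7. That's 7 - 3 + 1 = 5 values.

Answer: 5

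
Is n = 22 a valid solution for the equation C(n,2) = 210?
C(22,2) = 22·21/2! = 462/2 = 231, which does not equal 210.

Answer: No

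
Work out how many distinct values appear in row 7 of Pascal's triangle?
4

Explanation: Row 7 has entries C(7,0)..C(7,7); by symmetry C(7,k)=C(7,7-k), giving 4 distinct values.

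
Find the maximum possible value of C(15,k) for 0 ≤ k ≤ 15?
6,435

Working:
Maximum at k = 7 or k = 8: C(15,7) = 6,435.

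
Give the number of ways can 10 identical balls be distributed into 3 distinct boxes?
C(10+3-1, 3-1) = C(12, 2) = 66.
Final answer: 66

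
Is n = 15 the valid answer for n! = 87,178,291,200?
No

Solution: 15! = 15·14! = 15·87,178,291,200 = 1,307,674,368,000, which does not equal 87,178,291,200.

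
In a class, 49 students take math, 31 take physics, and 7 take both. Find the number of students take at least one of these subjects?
|A∪B| = |A|+|B|-|A∩B| = 49+31-7 = 73.

Answer: 73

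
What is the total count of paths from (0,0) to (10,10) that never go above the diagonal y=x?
16,796

Working:
Counted by the Catalan number C_10: C_10 = C(20,10)/(10+1) = 184,756/11 = 16,796.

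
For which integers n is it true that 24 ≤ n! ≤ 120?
4, 5

Working:
n! is strictly increasing; 4! = 24 and 5! = 120, so valid n = 4, 5.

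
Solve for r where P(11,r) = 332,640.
6

Explanation: P(11,r) = 11·10·…·(11−r+1), a product of r factors. Multiplying down from 11: 11 = 11; 11·10 = 110; 11·10·9 = 990; 11·10·9·8 = 7,920; 11·10·9·8·7 = 55,440; 11·10·9·8·7·6 = 332,640 ✓ (6 factors). So r = 6.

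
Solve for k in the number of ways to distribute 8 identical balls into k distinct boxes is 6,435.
8

Explanation: Stars and bars: the count is C(8+k−1, k−1), increasing in k. k=6: C(13,5) = 1,287, k=7: C(14,6) = 3,003, k=8: C(15,7) = 6,435 ✓. So k = 8.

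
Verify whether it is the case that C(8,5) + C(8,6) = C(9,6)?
True

Pascal's identity: LHS = 56 + 28 = 84; RHS = C(9,6) = 84. Both sides agree, so the statement holds.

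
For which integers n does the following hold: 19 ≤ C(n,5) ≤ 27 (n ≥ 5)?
7

C(6,5)=6; C(7,5)=21; C(8,5)=56. So valid n = 7.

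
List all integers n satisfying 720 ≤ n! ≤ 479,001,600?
6, 7, 8, 9, 10, 11, 12
n! is strictly increasing; 6! = 720 and 12! = 479,001,600, so valid n = 6, 7, 8, 9, 10, 11, 12.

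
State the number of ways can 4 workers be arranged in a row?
Arrangements of 4 distinct objects: 4! = 24.
Final answer: 24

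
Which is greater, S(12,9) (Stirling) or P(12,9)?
P(12,9)

Reasoning: S(12,9) = 9·S(11,9) + S(11,8) = 9·1,155 + 11,880 = 22,275; P(12,9) = 79,833,600.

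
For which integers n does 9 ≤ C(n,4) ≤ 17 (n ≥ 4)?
C(5,4)=5; C(6,4)=15; C(7,4)=35. So valid n = 6.

Answer: 6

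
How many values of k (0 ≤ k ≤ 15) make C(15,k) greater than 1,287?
Row 15 is unimodal and symmetric about k=15/2. C(15,3)=455 ≤ 1,287; C(15,4)=1,365 > 1,287; by symmetry C(15,k) > 1,287 for k = 4..11. That's 11 - 4 + 1 = 8 values.
Final answer: 8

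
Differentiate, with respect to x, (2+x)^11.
11(2+x)^10

Working:
Using the power rule: d/dx (2+x)^11 = 11(2+x)^{10}.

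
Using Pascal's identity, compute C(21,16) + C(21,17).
26,334

Explanation: C(21,16) + C(21,17) = C(22,17) = 26,334.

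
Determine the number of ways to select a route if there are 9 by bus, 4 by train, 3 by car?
16

Reasoning: By the addition principle: 9 + 4 + 3 = 16.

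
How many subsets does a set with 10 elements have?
1,024

Solution: Each element can be included or excluded: 2^10 = 1,024.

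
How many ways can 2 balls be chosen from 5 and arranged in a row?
20

P(5,2) = 5!/(5-2)! = 20.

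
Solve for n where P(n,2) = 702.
P(n,2) = n(n−1) is increasing in n; n(n−1) ≈ (n−0.5)^2 = 702 gives n ≈ 27.0. Check: P(25,2) = 600, P(26,2) = 650, P(27,2) = 702 ✓. So n = 27.
Final answer: 27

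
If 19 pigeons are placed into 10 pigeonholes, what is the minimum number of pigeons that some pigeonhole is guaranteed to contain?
2

Reasoning: Pigeonhole: ⌈19/10⌉ = 2.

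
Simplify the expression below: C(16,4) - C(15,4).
455

Solution: C(16,4) - C(15,4) = C(15,3) = 455.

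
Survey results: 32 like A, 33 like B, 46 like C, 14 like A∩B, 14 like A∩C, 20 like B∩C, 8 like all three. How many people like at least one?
71
|A∪B∪C| = 32+33+46-14-14-20+8 = 71.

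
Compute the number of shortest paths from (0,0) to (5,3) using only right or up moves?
Choose 5 rights from 8 moves: C(8,5) = 56.

Answer: 56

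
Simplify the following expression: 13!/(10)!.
1,716
This equals 13×12×11 = 1,716.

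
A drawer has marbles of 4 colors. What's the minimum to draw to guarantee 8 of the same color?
29

Explanation: Worst case: 7 of each = 28. One more: 29.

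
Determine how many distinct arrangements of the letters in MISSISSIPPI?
34,650

Word has 11 letters (M=1, I=4, S=4, P=2). Arrangements: 11!/Π(k!) = 34,650.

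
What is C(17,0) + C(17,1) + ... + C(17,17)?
131,072

Explanation: Sum of binomial coefficients = 2^17 = 131,072.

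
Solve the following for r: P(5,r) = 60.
3

Explanation: P(5,r) = 5·4·…·(5−r+1), a product of r factors. Multiplying down from 5: 5 = 5; 5·4 = 20; 5·4·3 = 60 ✓ (3 factors). So r = 3.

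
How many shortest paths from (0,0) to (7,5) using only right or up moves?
792

Solution: Choose 7 rights from 12 moves: C(12,7) = 792.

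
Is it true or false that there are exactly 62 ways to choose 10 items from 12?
False
C(12,10) = 66 ≠ 62.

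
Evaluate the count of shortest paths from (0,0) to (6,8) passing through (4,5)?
1,260

To (4,5): C(9,4)=126. From there: C(5,2)=10. Total: 1,260.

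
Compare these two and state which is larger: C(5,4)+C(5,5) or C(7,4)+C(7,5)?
C(7,4)+C(7,5)

Reasoning: First=6, Second=56.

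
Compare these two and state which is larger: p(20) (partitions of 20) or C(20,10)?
Pentagonal recurrence p(n) = p(n−1) + p(n−2) − p(n−5) − p(n−7) + …: p(20) = p(19) + p(18) − p(15) − p(13) + p(8) + p(5) = 490 + 385 − 176 − 101 + 22 + 7 = 627; C(20,10) = 184,756.

Answer: C(20,10)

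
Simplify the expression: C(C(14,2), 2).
4,095

C(14,2) = 91, then C(91, 2) = 4,095.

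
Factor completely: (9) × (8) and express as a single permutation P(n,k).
Product of 2 consecutive descending integers starting at 9: P(9,2) = 9!/7! = 72.

Answer: P(9,2) = 9!/(7)!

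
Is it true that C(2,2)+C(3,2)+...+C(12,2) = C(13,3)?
Hockey stick identity gives Σ = C(13,3) = 286; RHS C(13,3) = 286.

Answer: True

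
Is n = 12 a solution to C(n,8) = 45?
No

Working:
C(12,8) = 12·11·10·9·8·7·6·5/8! = 19,958,400/40,320 = 495, which does not equal 45.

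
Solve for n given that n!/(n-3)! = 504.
9

Reasoning: n!/(n-3)! = n×(n-1)×(n-2), a product of 3 consecutive integers ≈ (n−1)^3. 504^(1/3) + 1 ≈ 9.0; check n = 9: 9×8×7 = 504 ✓. So n = 9.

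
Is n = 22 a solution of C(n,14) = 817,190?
No

Solution: C(22,14) = 22·21·20·19·18·17·16·15·14·13·12·11·10·9/14! = 27,877,002,177,024,000/87,178,291,200 = 319,770, which does not equal 817,190.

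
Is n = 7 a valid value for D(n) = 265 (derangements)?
D(7) = (7-1)·[D(6) + D(5)] = 6·[265 + 44] = 1,854, which does not equal 265.

Answer: No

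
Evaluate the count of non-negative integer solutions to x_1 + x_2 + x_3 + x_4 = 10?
286

Solution: C(10+4-1, 4-1) = 286.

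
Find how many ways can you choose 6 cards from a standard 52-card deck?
20,358,520

Reasoning: C(52,6) = 20,358,520.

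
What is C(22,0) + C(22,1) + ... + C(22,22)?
4,194,304

Working:
Sum of binomial coefficients = 2^22 = 4,194,304.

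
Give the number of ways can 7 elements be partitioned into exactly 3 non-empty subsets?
301
This equals S(7,3), the Stirling number of the 2nd kind.
Using the Stirling recurrence: S(n,k) = k·S(n-1,k) + S(n-1,k-1)
S(7,3) = 3·S(6,3) + S(6,2)
         = 3·90 + 31
         = 270 + 31
         = 301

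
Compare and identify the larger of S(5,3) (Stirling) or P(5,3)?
P(5,3)

S(5,3) = 3·S(4,3) + S(4,2) = 3·6 + 7 = 25; P(5,3) = 60.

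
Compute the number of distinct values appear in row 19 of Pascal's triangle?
10

Solution: Row 19 has entries C(19,0)..C(19,19); by symmetry C(19,k)=C(19,19-k), giving 10 distinct values.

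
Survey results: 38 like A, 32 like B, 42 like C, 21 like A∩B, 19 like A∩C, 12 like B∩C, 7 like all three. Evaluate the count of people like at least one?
|A∪B∪C| = 38+32+42-21-19-12+7 = 67.

Answer: 67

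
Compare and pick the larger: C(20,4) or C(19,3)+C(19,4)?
By Pascal's identity: C(20,4) = C(19,3)+C(19,4) = 4,845. Equal.

Answer: Equal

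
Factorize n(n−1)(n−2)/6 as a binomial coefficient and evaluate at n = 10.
C(n,3); C(10,3) = 120

n(n−1)(n−2)/6 = n!/(3!(n−3)!) = C(n,3). At n = 10: C(10,3) = 120.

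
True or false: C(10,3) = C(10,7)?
True

Solution: C(10,3) = C(10,10-3) by the symmetry property; both equal 120.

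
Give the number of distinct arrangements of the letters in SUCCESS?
420

Solution: Word has 7 letters (S=3, U=1, C=2, E=1). Arrangements: 7!/Π(k!) = 420.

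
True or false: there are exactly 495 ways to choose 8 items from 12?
True

Solution: C(12,8) = 495.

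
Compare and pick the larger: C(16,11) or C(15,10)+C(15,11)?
Equal
By Pascal's identity: C(16,11) = C(15,10)+C(15,11) = 4,368. Equal.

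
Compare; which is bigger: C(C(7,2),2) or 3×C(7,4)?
C(C(7,2),2)

Working:
C(C(7,2),2)=210, 3×C(7,4)=105.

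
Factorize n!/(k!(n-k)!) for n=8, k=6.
C(8,6) = 28
This is the binomial coefficient C(8,6) = 28.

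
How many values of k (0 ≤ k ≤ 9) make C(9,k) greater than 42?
4

Working:
Row 9 is unimodal and symmetric about k=9/2. C(9,2)=36 ≤ 42; C(9,3)=84 > 42; by symmetry C(9,k) > 42 for k = 3..6. That's 6 - 3 + 1 = 4 values.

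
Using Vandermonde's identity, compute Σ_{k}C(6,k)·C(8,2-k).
91

= C(6+8,2) = C(14,2) = 91.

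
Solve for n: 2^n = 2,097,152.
21
2,097,152 = 1,024 × 1,024 × 2 = 2^10 × 2^10 × 2^1 = 2^21, so n = 21.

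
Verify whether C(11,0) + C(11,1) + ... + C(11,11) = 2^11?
True

Explanation: Binomial theorem with x = y = 1: Σ C(11,i) = (1+1)^11 = 2^11 = 2,048. The statement holds.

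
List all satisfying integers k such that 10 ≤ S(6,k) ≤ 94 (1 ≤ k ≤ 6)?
2, 3, 4, 5
S(6,1)=1; S(6,2)=31; S(6,3)=90; S(6,4)=65; S(6,5)=15; S(6,6)=1. So valid k = 2, 3, 4, 5.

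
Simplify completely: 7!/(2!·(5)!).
21

This is C(7,2) = 21.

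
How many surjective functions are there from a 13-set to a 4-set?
60,780,720

Onto functions = 4! × S(13,4)
First compute S(13,4) via recurrence:
Using the Stirling recurrence: S(n,k) = k·S(n-1,k) + S(n-1,k-1)
S(13,4) = 4·S(12,4) + S(12,3)
         = 4·611501 + 86526
         = 2446004 + 86526
         = 2,532,530
Then: 24 × 2532530 = 60,780,720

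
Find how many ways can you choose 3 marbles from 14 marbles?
364

Solution: C(14,3) = 14! / (3! × (14-3)!)
         = 14! / (3! × 11!)
         = 364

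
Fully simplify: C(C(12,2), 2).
2,145

C(12,2) = 66, then C(66, 2) = 2,145.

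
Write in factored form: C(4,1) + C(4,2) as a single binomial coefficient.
C(5,2)

Reasoning: By Pascal's identity: C(4,1) + C(4,2) = C(5,2) = 10.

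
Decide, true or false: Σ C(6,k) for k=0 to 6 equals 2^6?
True

Binomial theorem: Σ C(6,k) = (1+1)^6 = 2^6 = 64; RHS 2^6 = 64.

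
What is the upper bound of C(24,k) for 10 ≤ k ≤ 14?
2,704,156
C(24,k) is maximised at the centre of the row: C(24,12) = 2,704,156.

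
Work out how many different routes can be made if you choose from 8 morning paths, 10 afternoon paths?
80

Solution: By the multiplication principle: 8 × 10 = 80.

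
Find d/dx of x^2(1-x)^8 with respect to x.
Product rule: 2x^{1}(1-x)^{8} + x^2·(-8)(1-x)^{7}.
Final answer: 2x^1(1-x)^8 - 8x^2(1-x)^7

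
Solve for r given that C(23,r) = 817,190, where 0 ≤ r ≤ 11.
C(23,r) is increasing for 0 ≤ r ≤ 11. Stepping up (C(23,r+1) = C(23,r)·(23−r)/(r+1)): C(23,1) = 23, C(23,2) = 253, C(23,3) = 1,771, C(23,4) = 8,855, C(23,5) = 33,649, C(23,6) = 100,947, C(23,7) = 245,157, C(23,8) = 490,314, C(23,9) = 817,190 ✓. So r = 9.

Answer: 9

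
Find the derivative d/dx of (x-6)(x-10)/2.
(2x - 16)/2

Reasoning: d/dx[(x-6)(x-10)] = (x-10) + (x-6) = 2x - 16. Dividing by 2 gives (2x - 16)/2.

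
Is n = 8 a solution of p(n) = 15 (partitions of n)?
Pentagonal recurrence p(n) = p(n−1) + p(n−2) − p(n−5) − p(n−7) + …: p(8) = p(7) + p(6) − p(3) − p(1) = 15 + 11 − 3 − 1 = 22, which does not equal 15.
Final answer: No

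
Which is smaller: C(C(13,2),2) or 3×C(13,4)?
3×C(13,4)
C(C(13,2),2)=3,003, 3×C(13,4)=2,145.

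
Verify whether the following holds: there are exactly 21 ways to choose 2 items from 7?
True

Solution: C(7,2) = 21.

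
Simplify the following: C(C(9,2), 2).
630

C(9,2) = 36, then C(36, 2) = 630.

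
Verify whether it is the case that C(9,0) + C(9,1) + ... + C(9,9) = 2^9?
True
Binomial theorem with x = y = 1: Σ C(9,i) = (1+1)^9 = 2^9 = 512. The statement holds.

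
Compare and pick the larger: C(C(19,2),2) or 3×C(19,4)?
C(C(19,2),2)=14,535, 3×C(19,4)=11,628.
Final answer: C(C(19,2),2)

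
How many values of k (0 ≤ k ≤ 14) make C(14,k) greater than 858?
7

Solution: Row 14 is unimodal and symmetric about k=14/2. C(14,3)=364 ≤ 858; C(14,4)=1,001 > 858; by symmetry C(14,k) > 858 for k = 4..10. That's 10 - 4 + 1 = 7 values.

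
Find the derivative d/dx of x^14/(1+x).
(14x^13(1+x) - x^14)/(1+x)²

Reasoning: Quotient rule: [14x^{13}(1+x) - x^14]/(1+x)².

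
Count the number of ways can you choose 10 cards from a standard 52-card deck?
C(52,10) = 15,820,024,220.

Answer: 15,820,024,220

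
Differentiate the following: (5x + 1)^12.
60(5x + 1)^11

Chain rule: 12(5x+1)^{11} × 5 = 60(5x+1)^{11}.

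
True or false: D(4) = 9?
True

Solution: Derangements of 4 elements: D(4) = (4-1)·[D(3) + D(2)] = 3·[2 + 1] = 9.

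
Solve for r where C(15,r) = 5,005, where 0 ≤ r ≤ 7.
6

C(15,r) is increasing for 0 ≤ r ≤ 7. Stepping up (C(15,r+1) = C(15,r)·(15−r)/(r+1)): C(15,1) = 15, C(15,2) = 105, C(15,3) = 455, C(15,4) = 1,365, C(15,5) = 3,003, C(15,6) = 5,005 ✓. So r = 6.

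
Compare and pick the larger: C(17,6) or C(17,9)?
C(17,9)
C(17,6)=12,376, C(17,9)=24,310.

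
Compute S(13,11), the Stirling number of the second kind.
2,431

Using the Stirling recurrence: S(n,k) = k·S(n-1,k) + S(n-1,k-1)
S(13,11) = 11·S(12,11) + S(12,10)
         = 11·66 + 1705
         = 726 + 1705
         = 2,431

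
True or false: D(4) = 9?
True

Working:
Derangements of 4 elements: D(4) = (4-1)·[D(3) + D(2)] = 3·[2 + 1] = 9.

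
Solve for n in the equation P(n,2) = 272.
P(n,2) = n(n−1) is increasing in n; n(n−1) ≈ (n−0.5)^2 = 272 gives n ≈ 17.0. Check: P(15,2) = 210, P(16,2) = 240, P(17,2) = 272 ✓. So n = 17.

Answer: 17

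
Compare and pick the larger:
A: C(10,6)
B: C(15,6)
B

Explanation: A=C(10,6)=210, B=C(15,6)=5,005.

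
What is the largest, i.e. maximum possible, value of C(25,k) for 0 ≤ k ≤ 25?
5,200,300

Solution: Maximum at k = 12 or k = 13: C(25,12) = 5,200,300.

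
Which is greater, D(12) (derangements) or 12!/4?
D(12) = (12-1)·[D(11) + D(10)] = 11·[14,684,570 + 1,334,961] = 176,214,841; 12!/4 = 479,001,600/4 = 119,750,400.
Final answer: D(12)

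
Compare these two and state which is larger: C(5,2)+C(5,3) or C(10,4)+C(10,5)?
C(10,4)+C(10,5)

First=20, Second=462.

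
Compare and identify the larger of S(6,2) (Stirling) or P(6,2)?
S(6,2) = 2·S(5,2) + S(5,1) = 2·15 + 1 = 31; P(6,2) = 30.

Answer: S(6,2)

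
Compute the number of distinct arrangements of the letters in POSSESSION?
75,600

Word has 10 letters (P=1, O=2, S=4, E=1, I=1, N=1). Arrangements: 10!/Π(k!) = 75,600.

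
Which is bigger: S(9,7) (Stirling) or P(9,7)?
S(9,7) = 7·S(8,7) + S(8,6) = 7·28 + 266 = 462; P(9,7) = 181,440.
Final answer: P(9,7)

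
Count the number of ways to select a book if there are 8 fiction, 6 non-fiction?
14

By the addition principle: 8 + 6 = 14.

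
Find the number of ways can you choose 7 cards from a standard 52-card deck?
133,784,560

Working:
C(52,7) = 133,784,560.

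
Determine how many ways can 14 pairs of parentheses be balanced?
2,674,440

Solution: Using the Catalan number formula: C_n = C(2n, n) / (n+1)
C_14 = C(28, 14) / (14+1)
     = 40116600 / 15
     = 2,674,440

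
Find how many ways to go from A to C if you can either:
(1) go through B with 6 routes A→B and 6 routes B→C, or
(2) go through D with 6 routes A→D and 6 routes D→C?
72

Solution: Route via B: 6×6=36. Route via D: 6×6=36. Total: 72.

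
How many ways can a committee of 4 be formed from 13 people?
715

Explanation: C(13,4) = 13! / (4! × (13-4)!)
         = 13! / (4! × 9!)
         = 715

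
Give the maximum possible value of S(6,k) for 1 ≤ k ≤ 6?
90

Row S(6,k) for k = 1..6 (via S(n,k) = k·S(n−1,k) + S(n−1,k−1)): 1, 31, 90, 65, 15, 1. The row is unimodal; maximum at k = 3: 90.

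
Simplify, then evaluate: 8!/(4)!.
1,680

Explanation: This equals 8×7×...×5 = 1,680.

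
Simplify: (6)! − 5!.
(6)! − 5! = (6)·5! − 5! = (6−1)·5! = 5·5! = 600.

Answer: 600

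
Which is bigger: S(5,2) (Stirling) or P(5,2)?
P(5,2)

Solution: S(5,2) = 2·S(4,2) + S(4,1) = 2·7 + 1 = 15; P(5,2) = 20.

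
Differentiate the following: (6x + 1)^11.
66(6x + 1)^10

Working:
Chain rule: 11(6x+1)^{10} × 6 = 66(6x+1)^{10}.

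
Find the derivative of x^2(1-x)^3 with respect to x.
Product rule: 2x^{1}(1-x)^{3} + x^2·(-3)(1-x)^{2}.
Final answer: 2x^1(1-x)^3 - 3x^2(1-x)^2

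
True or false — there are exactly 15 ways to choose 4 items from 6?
C(6,4) = 15.
Final answer: True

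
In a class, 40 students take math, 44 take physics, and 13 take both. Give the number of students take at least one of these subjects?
71
|A∪B| = |A|+|B|-|A∩B| = 40+44-13 = 71.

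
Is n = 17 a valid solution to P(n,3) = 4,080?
P(17,3) = 17·16·15 = 4,080, which equals 4,080.

Answer: Yes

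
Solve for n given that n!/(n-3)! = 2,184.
14
n!/(n-3)! = n×(n-1)×(n-2), a product of 3 consecutive integers ≈ (n−1)^3. 2,184^(1/3) + 1 ≈ 14.0; check n = 14: 14×13×12 = 2,184 ✓. So n = 14.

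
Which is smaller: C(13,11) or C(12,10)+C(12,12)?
C(12,10)+C(12,12)
C(13,11)=78; C(12,10)+C(12,12)=66+1=67.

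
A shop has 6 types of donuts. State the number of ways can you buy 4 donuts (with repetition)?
Stars and bars: C(4+6-1, 4) = C(9, 4) = 126.
Final answer: 126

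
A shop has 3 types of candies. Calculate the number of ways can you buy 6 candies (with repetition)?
28

Solution: Stars and bars: C(6+3-1, 6) = C(8, 6) = 28.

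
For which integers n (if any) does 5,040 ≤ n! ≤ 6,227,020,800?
n! is strictly increasing; 7! = 5,040 and 13! = 6,227,020,800, so valid n = 7, 8, 9, 10, 11, 12, 13.

Answer: 7, 8, 9, 10, 11, 12, 13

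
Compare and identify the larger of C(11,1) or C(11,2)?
C(11,2)

Reasoning: C(11,1)=11, C(11,2)=55.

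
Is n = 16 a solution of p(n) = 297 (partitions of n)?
Pentagonal recurrence p(n) = p(n−1) + p(n−2) − p(n−5) − p(n−7) + …: p(16) = p(15) + p(14) − p(11) − p(9) + p(4) + p(1) = 176 + 135 − 56 − 30 + 5 + 1 = 231, which does not equal 297.
Final answer: No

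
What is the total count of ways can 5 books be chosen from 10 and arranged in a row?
30,240

Working:
P(10,5) = 10!/(10-5)! = 30,240.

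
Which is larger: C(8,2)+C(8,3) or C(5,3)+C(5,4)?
C(8,2)+C(8,3)

Explanation: First=84, Second=15.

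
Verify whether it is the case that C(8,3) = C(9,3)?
False
LHS = C(8,3) = 56; RHS = C(9,3) = 84. 56 ≠ 84, so the statement does not hold.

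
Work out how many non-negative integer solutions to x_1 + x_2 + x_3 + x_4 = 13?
560

Explanation: C(13+4-1, 4-1) = 560.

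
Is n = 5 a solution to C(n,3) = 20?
C(5,3) = 5·4·3/3! = 60/6 = 10, which does not equal 20.

Answer: No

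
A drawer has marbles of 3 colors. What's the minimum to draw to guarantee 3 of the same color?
7

Working:
Worst case: 2 of each = 6. One more: 7.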